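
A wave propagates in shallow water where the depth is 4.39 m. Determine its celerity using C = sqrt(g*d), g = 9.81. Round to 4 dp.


Using the shallow-water approximation:
C = sqrt(g * d) = sqrt(9.81 * 4.39)
C = sqrt(43.0659)
C = 6.5625 m/s

6.5625


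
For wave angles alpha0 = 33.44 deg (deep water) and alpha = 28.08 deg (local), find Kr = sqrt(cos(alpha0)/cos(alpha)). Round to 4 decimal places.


Kr = sqrt(cos(alpha0) / cos(alpha))
cos(33.44) = 0.834463
cos(28.08) = 0.882291
Kr = sqrt(0.834463 / 0.882291)
Kr = sqrt(0.945791)
Kr = 0.9725

0.9725


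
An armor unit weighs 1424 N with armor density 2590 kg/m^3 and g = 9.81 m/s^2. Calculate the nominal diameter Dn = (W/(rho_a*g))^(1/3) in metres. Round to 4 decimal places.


V = W / (rho_a * g)
V = 1424 / (2590 * 9.81)
V = 1424 / 25407.90
V = 0.056046 m^3
Dn = V^(1/3) = 0.056046^(1/3)
Dn = 0.3827 m

0.3827


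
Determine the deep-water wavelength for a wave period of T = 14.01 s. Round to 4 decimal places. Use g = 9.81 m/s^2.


L0 = g * T^2 / (2 * pi)
L0 = 9.81 * 14.01^2 / (2 * pi)
L0 = 9.81 * 196.2801 / 6.28319
L0 = 1925.5078 / 6.28319
L0 = 306.4541 m

306.4541


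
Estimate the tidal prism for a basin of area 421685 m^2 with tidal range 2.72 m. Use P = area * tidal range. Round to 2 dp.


Tidal prism = Area * Tidal range
P = 421685 * 2.72
P = 1146983.20 m^3

1146983.20


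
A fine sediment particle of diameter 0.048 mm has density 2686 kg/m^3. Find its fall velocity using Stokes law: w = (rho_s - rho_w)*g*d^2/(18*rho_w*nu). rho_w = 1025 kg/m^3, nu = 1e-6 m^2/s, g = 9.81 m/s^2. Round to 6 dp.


w = (rho_s - rho_w) * g * d^2 / (18 * rho_w * nu)
d = 0.048 mm = 0.000048 m
rho_s - rho_w = 2686 - 1025 = 1661
Numerator = 1661 * 9.81 * (0.000048)^2 = 0.000037542321
Denominator = 18 * 1025 * 1e-6 = 0.018450
w = 0.002035 m/s

0.002035


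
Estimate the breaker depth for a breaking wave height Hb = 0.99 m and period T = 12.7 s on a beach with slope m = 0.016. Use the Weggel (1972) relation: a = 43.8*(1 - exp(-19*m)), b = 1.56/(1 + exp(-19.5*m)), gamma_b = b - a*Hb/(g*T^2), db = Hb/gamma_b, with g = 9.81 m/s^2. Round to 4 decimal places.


a = 43.8 * (1 - exp(-19 * m))
exp(-19 * 0.016) = exp(-0.3040) = 0.737861
a = 43.8 * (1 - 0.737861) = 11.481694
b = 1.56 / (1 + exp(-19.5 * m))
exp(-19.5 * 0.016) = exp(-0.3120) = 0.731982
b = 1.56 / (1 + 0.731982) = 0.900702
Hb / (g * T^2) = 0.99 / (9.81 * 12.7^2) = 0.99 / 1582.2549 = 0.00062569
gamma_b = b - a * Hb/(g*T^2) = 0.900702 - 11.481694 * 0.00062569 = 0.893518
db = Hb / gamma_b = 0.99 / 0.893518
db = 1.1080 m

1.1080


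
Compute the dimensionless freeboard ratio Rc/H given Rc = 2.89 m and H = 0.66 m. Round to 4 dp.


Relative freeboard = Rc / H
= 2.89 / 0.66
= 4.3788

4.3788


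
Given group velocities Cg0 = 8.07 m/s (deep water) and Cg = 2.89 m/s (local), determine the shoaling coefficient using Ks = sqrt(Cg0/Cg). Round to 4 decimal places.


Ks = sqrt(Cg0 / Cg)
Ks = sqrt(8.07 / 2.89)
Ks = sqrt(2.7924)
Ks = 1.6710

1.6710


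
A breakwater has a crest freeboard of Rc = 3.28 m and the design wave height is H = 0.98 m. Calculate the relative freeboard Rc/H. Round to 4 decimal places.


Relative freeboard = Rc / H
= 3.28 / 0.98
= 3.3469

3.3469


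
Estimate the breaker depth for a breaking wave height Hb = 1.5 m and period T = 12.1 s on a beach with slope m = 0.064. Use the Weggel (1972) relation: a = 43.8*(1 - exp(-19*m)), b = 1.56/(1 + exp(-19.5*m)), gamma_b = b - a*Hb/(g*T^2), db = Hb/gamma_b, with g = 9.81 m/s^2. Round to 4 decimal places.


a = 43.8 * (1 - exp(-19 * m))
exp(-19 * 0.064) = exp(-1.2160) = 0.296413
a = 43.8 * (1 - 0.296413) = 30.817091
b = 1.56 / (1 + exp(-19.5 * m))
exp(-19.5 * 0.064) = exp(-1.2480) = 0.287078
b = 1.56 / (1 + 0.287078) = 1.212047
Hb / (g * T^2) = 1.5 / (9.81 * 12.1^2) = 1.5 / 1436.2821 = 0.00104436
gamma_b = b - a * Hb/(g*T^2) = 1.212047 - 30.817091 * 0.00104436 = 1.179863
db = Hb / gamma_b = 1.5 / 1.179863
db = 1.2713 m

1.2713


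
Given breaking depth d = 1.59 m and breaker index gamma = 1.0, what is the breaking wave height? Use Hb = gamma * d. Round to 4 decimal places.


Hb = gamma * d
Hb = 1.0 * 1.59
Hb = 1.5900 m

1.5900


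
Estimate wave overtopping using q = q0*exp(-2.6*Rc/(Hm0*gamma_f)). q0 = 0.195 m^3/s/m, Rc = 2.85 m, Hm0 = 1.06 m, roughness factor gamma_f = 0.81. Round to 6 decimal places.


q = q0 * exp(-2.6 * Rc / (Hm0 * gamma_f))
Exponent = -2.6 * 2.85 / (1.06 * 0.81)
= -2.6 * 2.85 / 0.8586
= -8.630328
exp(-8.630328) = 0.000179
q = 0.195 * 0.000179
q = 0.000035 m^3/s/m

0.000035


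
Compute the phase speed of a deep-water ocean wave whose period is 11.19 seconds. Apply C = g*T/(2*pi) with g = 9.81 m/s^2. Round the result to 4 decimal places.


We use the deep-water celerity formula:
C = g * T / (2 * pi)
C = 9.81 * 11.19 / (2 * 3.14159...)
C = 109.773900 / 6.283185
C = 17.4711 m/s

17.4711


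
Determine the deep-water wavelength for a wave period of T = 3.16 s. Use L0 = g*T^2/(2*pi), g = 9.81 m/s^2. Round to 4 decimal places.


L0 = g * T^2 / (2 * pi)
L0 = 9.81 * 3.16^2 / (2 * pi)
L0 = 9.81 * 9.9856 / 6.28319
L0 = 97.9587 / 6.28319
L0 = 15.5906 m

15.5906


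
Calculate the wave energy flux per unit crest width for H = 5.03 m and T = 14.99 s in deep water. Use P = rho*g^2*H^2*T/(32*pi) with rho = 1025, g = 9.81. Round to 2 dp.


P = rho * g^2 * H^2 * T / (32 * pi)
P = 1025 * 9.81^2 * 5.03^2 * 14.99 / (32 * pi)
P = 1025 * 96.2361 * 25.3009 * 14.99 / 100.53096
P = 372134.24 W/m

372134.24


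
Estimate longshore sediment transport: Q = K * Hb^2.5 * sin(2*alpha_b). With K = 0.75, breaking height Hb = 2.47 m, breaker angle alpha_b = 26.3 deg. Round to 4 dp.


Q = K * Hb^2.5 * sin(2 * alpha_b)
Hb^2.5 = 2.47^2.5 = 9.588317
sin(2 * 26.3) = sin(52.6) = 0.794415
Q = 0.75 * 9.588317 * 0.794415
Q = 5.7128 m^3/s

5.7128


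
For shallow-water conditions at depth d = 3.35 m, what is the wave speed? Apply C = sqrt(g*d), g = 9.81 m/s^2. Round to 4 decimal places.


Using the shallow-water approximation:
C = sqrt(g * d) = sqrt(9.81 * 3.35)
C = sqrt(32.8635)
C = 5.7327 m/s

5.7327


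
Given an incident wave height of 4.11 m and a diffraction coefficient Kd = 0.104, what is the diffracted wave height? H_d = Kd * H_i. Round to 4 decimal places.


H_d = Kd * H_i
H_d = 0.104 * 4.11
H_d = 0.4274 m

0.4274


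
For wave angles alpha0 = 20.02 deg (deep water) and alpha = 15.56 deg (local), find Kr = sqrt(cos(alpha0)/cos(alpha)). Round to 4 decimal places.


Kr = sqrt(cos(alpha0) / cos(alpha))
cos(20.02) = 0.939573
cos(15.56) = 0.963350
Kr = sqrt(0.939573 / 0.963350)
Kr = sqrt(0.975319)
Kr = 0.9876

0.9876


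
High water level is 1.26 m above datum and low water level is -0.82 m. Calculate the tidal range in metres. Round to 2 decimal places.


Tidal range = High water - Low water
Tidal range = 1.26 - (-0.82)
Tidal range = 2.08 m

2.08


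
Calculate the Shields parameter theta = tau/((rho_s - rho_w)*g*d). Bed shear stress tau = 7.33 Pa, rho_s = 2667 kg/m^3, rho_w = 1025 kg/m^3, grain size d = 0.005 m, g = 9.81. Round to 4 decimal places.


theta = tau / ((rho_s - rho_w) * g * d)
rho_s - rho_w = 2667 - 1025 = 1642
Denominator = 1642 * 9.81 * 0.005 = 80.540100
theta = 7.33 / 80.540100
theta = 0.0910

0.0910


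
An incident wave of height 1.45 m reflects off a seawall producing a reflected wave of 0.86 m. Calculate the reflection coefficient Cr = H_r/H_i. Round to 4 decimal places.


Cr = H_r / H_i
Cr = 0.86 / 1.45
Cr = 0.5931

0.5931


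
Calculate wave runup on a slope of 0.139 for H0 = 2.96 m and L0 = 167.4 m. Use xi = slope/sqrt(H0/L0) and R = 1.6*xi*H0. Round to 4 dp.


xi = slope / sqrt(H0/L0)
H0/L0 = 2.96/167.4 = 0.017682
sqrt(0.017682) = 0.132974
xi = 0.139 / 0.132974 = 1.045314
R = 1.6 * xi * H0 = 1.6 * 1.045314 * 2.96
R = 4.9506 m

4.9506


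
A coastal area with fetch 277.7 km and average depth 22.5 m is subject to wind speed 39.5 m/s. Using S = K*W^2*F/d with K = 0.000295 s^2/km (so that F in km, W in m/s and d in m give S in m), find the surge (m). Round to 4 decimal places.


S = K * W^2 * F / d
W^2 = 39.5^2 = 1560.25
S = 0.000295 * 1560.25 * 277.7 / 22.5
Numerator = 0.000295 * 1560.25 * 277.7 = 127.818020
S = 127.818020 / 22.5 = 5.6808 m

5.6808


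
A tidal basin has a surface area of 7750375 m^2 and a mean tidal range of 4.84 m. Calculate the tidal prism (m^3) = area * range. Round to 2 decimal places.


Tidal prism = Area * Tidal range
P = 7750375 * 4.84
P = 37511815.00 m^3

37511815.00


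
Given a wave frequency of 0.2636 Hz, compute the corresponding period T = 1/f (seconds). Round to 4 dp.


T = 1 / f
T = 1 / 0.2636
T = 3.7936 s

3.7936


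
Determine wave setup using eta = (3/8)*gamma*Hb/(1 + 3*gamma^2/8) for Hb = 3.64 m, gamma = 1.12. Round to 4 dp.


eta = (3/8) * gamma * Hb / (1 + 3*gamma^2/8)
Numerator = (3/8) * 1.12 * 3.64 = 1.528800
Denominator = 1 + 3*1.12^2/8 = 1 + 0.470400 = 1.470400
eta = 1.528800 / 1.470400
eta = 1.0397 m

1.0397


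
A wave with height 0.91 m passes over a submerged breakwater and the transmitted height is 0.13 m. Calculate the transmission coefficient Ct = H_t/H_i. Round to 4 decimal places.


Ct = H_t / H_i
Ct = 0.13 / 0.91
Ct = 0.1429

0.1429


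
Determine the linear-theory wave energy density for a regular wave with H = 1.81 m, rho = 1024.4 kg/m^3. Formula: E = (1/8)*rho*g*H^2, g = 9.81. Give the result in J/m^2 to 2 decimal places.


E = (1/8) * rho * g * H^2
E = (1/8) * 1024.4 * 9.81 * 1.81^2
E = 0.125 * 1024.4 * 9.81 * 3.2761
E = 4115.34 J/m^2

4115.34


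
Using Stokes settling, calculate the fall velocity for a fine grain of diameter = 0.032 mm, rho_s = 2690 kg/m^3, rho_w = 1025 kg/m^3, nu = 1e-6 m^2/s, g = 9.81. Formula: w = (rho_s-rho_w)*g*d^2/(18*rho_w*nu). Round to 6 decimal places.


w = (rho_s - rho_w) * g * d^2 / (18 * rho_w * nu)
d = 0.032 mm = 0.000032 m
rho_s - rho_w = 2690 - 1025 = 1665
Numerator = 1665 * 9.81 * (0.000032)^2 = 0.000016725658
Denominator = 18 * 1025 * 1e-6 = 0.018450
w = 0.000907 m/s

0.000907


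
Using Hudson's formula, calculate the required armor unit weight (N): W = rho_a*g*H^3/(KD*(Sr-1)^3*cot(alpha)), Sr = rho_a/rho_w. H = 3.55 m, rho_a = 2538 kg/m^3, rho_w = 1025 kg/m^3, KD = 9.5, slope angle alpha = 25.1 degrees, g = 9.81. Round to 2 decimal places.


Sr = rho_a / rho_w = 2538 / 1025 = 2.476098
(Sr - 1) = 1.476098
(Sr - 1)^3 = 3.216216
cot(25.1) = 1 / tan(25.1) = 1 / 0.468434 = 2.134771
Numerator = 2538 * 9.81 * 3.55^3 = 1113898.6672
Denominator = 9.5 * 3.216216 * 2.134771 = 65.225914
W = 1113898.6672 / 65.225914
W = 17077.55 N

17077.55


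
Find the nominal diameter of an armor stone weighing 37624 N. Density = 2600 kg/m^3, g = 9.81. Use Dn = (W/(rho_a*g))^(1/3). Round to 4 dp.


V = W / (rho_a * g)
V = 37624 / (2600 * 9.81)
V = 37624 / 25506.00
V = 1.475104 m^3
Dn = V^(1/3) = 1.475104^(1/3)
Dn = 1.1383 m

1.1383


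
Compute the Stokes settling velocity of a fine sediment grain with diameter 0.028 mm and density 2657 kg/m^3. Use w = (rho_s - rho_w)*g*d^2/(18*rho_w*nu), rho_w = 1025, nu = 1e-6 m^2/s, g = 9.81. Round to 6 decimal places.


w = (rho_s - rho_w) * g * d^2 / (18 * rho_w * nu)
d = 0.028 mm = 0.000028 m
rho_s - rho_w = 2657 - 1025 = 1632
Numerator = 1632 * 9.81 * (0.000028)^2 = 0.000012551777
Denominator = 18 * 1025 * 1e-6 = 0.018450
w = 0.000680 m/s

0.000680


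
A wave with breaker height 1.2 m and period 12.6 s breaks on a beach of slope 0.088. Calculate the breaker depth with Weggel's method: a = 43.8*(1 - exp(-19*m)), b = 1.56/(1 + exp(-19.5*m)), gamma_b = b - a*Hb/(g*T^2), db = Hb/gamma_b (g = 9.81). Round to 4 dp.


a = 43.8 * (1 - exp(-19 * m))
exp(-19 * 0.088) = exp(-1.6720) = 0.187871
a = 43.8 * (1 - 0.187871) = 35.571252
b = 1.56 / (1 + exp(-19.5 * m))
exp(-19.5 * 0.088) = exp(-1.7160) = 0.179784
b = 1.56 / (1 + 0.179784) = 1.322276
Hb / (g * T^2) = 1.2 / (9.81 * 12.6^2) = 1.2 / 1557.4356 = 0.00077050
gamma_b = b - a * Hb/(g*T^2) = 1.322276 - 35.571252 * 0.00077050 = 1.294869
db = Hb / gamma_b = 1.2 / 1.294869
db = 0.9267 m

0.9267


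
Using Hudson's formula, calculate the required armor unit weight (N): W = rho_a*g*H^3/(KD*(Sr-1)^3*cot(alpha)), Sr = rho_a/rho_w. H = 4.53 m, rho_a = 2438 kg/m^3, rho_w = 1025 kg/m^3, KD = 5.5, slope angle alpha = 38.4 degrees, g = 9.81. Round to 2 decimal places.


Sr = rho_a / rho_w = 2438 / 1025 = 2.378537
(Sr - 1) = 1.378537
(Sr - 1)^3 = 2.619720
cot(38.4) = 1 / tan(38.4) = 1 / 0.792590 = 1.261686
Numerator = 2438 * 9.81 * 4.53^3 = 2223296.1437
Denominator = 5.5 * 2.619720 * 1.261686 = 18.178953
W = 2223296.1437 / 18.178953
W = 122300.56 N

122300.56


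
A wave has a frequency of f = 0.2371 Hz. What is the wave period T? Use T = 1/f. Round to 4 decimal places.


T = 1 / f
T = 1 / 0.2371
T = 4.2176 s

4.2176


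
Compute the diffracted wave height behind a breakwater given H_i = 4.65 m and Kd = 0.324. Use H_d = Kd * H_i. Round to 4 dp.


H_d = Kd * H_i
H_d = 0.324 * 4.65
H_d = 1.5066 m

1.5066


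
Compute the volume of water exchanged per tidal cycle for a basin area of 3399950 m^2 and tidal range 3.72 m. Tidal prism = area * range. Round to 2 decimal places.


Tidal prism = Area * Tidal range
P = 3399950 * 3.72
P = 12647814.00 m^3

12647814.00


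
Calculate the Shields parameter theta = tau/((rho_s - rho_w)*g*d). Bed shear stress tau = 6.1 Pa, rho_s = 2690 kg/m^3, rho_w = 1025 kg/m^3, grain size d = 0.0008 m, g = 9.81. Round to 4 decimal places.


theta = tau / ((rho_s - rho_w) * g * d)
rho_s - rho_w = 2690 - 1025 = 1665
Denominator = 1665 * 9.81 * 0.0008 = 13.066920
theta = 6.1 / 13.066920
theta = 0.4668

0.4668


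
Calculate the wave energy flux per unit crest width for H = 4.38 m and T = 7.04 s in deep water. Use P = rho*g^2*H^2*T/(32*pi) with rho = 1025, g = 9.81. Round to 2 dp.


P = rho * g^2 * H^2 * T / (32 * pi)
P = 1025 * 9.81^2 * 4.38^2 * 7.04 / (32 * pi)
P = 1025 * 96.2361 * 19.1844 * 7.04 / 100.53096
P = 132520.45 W/m

132520.45


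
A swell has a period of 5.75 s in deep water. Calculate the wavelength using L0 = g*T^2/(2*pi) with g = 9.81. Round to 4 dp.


L0 = g * T^2 / (2 * pi)
L0 = 9.81 * 5.75^2 / (2 * pi)
L0 = 9.81 * 33.0625 / 6.28319
L0 = 324.3431 / 6.28319
L0 = 51.6208 m

51.6208


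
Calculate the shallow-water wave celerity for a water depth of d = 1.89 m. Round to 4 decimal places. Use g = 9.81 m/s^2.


Using the shallow-water approximation:
C = sqrt(g * d) = sqrt(9.81 * 1.89)
C = sqrt(18.5409)
C = 4.3059 m/s

4.3059


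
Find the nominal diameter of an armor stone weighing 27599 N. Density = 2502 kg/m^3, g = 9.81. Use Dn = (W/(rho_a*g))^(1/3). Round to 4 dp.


V = W / (rho_a * g)
V = 27599 / (2502 * 9.81)
V = 27599 / 24544.62
V = 1.124442 m^3
Dn = V^(1/3) = 1.124442^(1/3)
Dn = 1.0399 m

1.0399


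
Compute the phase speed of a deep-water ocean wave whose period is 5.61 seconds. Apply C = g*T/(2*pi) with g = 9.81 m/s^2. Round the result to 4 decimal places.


We use the deep-water celerity formula:
C = g * T / (2 * pi)
C = 9.81 * 5.61 / (2 * 3.14159...)
C = 55.034100 / 6.283185
C = 8.7589 m/s

8.7589


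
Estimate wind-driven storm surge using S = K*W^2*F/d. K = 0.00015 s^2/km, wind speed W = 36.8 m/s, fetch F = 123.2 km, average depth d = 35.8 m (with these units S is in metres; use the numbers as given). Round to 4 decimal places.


S = K * W^2 * F / d
W^2 = 36.8^2 = 1354.24
S = 0.00015 * 1354.24 * 123.2 / 35.8
Numerator = 0.00015 * 1354.24 * 123.2 = 25.026355
S = 25.026355 / 35.8 = 0.6991 m

0.6991


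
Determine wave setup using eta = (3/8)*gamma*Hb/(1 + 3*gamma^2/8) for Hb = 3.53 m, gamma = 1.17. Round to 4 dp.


eta = (3/8) * gamma * Hb / (1 + 3*gamma^2/8)
Numerator = (3/8) * 1.17 * 3.53 = 1.548787
Denominator = 1 + 3*1.17^2/8 = 1 + 0.513338 = 1.513338
eta = 1.548787 / 1.513338
eta = 1.0234 m

1.0234


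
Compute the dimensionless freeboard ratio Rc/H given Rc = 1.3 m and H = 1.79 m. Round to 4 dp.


Relative freeboard = Rc / H
= 1.3 / 1.79
= 0.7263

0.7263


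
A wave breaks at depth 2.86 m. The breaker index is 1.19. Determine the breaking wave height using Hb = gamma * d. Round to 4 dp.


Hb = gamma * d
Hb = 1.19 * 2.86
Hb = 3.4034 m

3.4034


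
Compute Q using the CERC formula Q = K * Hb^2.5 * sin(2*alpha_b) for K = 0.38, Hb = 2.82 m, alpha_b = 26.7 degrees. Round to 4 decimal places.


Q = K * Hb^2.5 * sin(2 * alpha_b)
Hb^2.5 = 2.82^2.5 = 13.354351
sin(2 * 26.7) = sin(53.4) = 0.802817
Q = 0.38 * 13.354351 * 0.802817
Q = 4.0740 m^3/s

4.0740


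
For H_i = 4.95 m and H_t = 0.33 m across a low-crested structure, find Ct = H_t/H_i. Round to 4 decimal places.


Ct = H_t / H_i
Ct = 0.33 / 4.95
Ct = 0.0667

0.0667


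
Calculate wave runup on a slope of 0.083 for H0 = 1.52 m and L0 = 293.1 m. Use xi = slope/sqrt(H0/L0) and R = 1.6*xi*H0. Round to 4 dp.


xi = slope / sqrt(H0/L0)
H0/L0 = 1.52/293.1 = 0.005186
sqrt(0.005186) = 0.072013
xi = 0.083 / 0.072013 = 1.152562
R = 1.6 * xi * H0 = 1.6 * 1.152562 * 1.52
R = 2.8030 m

2.8030


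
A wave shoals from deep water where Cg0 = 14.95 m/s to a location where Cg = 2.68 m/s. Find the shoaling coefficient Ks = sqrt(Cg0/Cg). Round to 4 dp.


Ks = sqrt(Cg0 / Cg)
Ks = sqrt(14.95 / 2.68)
Ks = sqrt(5.5784)
Ks = 2.3619

2.3619


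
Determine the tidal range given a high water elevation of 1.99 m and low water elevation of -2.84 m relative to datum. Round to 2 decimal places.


Tidal range = High water - Low water
Tidal range = 1.99 - (-2.84)
Tidal range = 4.83 m

4.83


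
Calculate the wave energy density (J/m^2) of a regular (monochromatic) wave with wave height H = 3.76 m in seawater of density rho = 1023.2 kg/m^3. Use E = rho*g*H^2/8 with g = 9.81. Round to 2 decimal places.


E = (1/8) * rho * g * H^2
E = (1/8) * 1023.2 * 9.81 * 3.76^2
E = 0.125 * 1023.2 * 9.81 * 14.1376
E = 17738.43 J/m^2

17738.43


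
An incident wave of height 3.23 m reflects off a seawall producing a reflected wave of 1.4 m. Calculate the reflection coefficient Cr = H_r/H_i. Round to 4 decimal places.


Cr = H_r / H_i
Cr = 1.4 / 3.23
Cr = 0.4334

0.4334


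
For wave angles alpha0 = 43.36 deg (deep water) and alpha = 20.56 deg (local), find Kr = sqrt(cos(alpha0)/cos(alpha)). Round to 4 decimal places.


Kr = sqrt(cos(alpha0) / cos(alpha))
cos(43.36) = 0.727054
cos(20.56) = 0.936305
Kr = sqrt(0.727054 / 0.936305)
Kr = sqrt(0.776514)
Kr = 0.8812

0.8812


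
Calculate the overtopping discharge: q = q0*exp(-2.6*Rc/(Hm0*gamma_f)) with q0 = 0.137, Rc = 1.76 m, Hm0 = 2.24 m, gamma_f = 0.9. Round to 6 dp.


q = q0 * exp(-2.6 * Rc / (Hm0 * gamma_f))
Exponent = -2.6 * 1.76 / (2.24 * 0.9)
= -2.6 * 1.76 / 2.0160
= -2.269841
exp(-2.269841) = 0.103329
q = 0.137 * 0.103329
q = 0.014156 m^3/s/m

0.014156


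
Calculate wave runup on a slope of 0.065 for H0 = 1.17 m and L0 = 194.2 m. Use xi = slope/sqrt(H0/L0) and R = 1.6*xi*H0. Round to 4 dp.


xi = slope / sqrt(H0/L0)
H0/L0 = 1.17/194.2 = 0.006025
sqrt(0.006025) = 0.077619
xi = 0.065 / 0.077619 = 0.837423
R = 1.6 * xi * H0 = 1.6 * 0.837423 * 1.17
R = 1.5677 m

1.5677


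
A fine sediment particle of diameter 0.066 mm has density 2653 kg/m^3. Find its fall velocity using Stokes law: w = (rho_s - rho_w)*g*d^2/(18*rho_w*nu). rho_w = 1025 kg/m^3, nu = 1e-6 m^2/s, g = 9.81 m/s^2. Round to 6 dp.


w = (rho_s - rho_w) * g * d^2 / (18 * rho_w * nu)
d = 0.066 mm = 0.000066 m
rho_s - rho_w = 2653 - 1025 = 1628
Numerator = 1628 * 9.81 * (0.000066)^2 = 0.000069568282
Denominator = 18 * 1025 * 1e-6 = 0.018450
w = 0.003771 m/s

0.003771


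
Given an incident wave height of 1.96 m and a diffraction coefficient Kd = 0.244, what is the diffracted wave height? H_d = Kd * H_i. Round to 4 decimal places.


H_d = Kd * H_i
H_d = 0.244 * 1.96
H_d = 0.4782 m

0.4782


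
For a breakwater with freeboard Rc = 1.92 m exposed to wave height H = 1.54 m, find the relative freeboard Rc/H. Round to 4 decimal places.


Relative freeboard = Rc / H
= 1.92 / 1.54
= 1.2468

1.2468


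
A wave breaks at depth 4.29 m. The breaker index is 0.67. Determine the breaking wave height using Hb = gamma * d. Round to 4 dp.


Hb = gamma * d
Hb = 0.67 * 4.29
Hb = 2.8743 m

2.8743


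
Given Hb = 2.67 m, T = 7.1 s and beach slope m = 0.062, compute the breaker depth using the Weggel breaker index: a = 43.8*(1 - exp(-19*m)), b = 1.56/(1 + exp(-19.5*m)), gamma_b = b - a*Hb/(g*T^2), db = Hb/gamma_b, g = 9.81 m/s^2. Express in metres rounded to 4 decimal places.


a = 43.8 * (1 - exp(-19 * m))
exp(-19 * 0.062) = exp(-1.1780) = 0.307894
a = 43.8 * (1 - 0.307894) = 30.314247
b = 1.56 / (1 + exp(-19.5 * m))
exp(-19.5 * 0.062) = exp(-1.2090) = 0.298496
b = 1.56 / (1 + 0.298496) = 1.201390
Hb / (g * T^2) = 2.67 / (9.81 * 7.1^2) = 2.67 / 494.5221 = 0.00539915
gamma_b = b - a * Hb/(g*T^2) = 1.201390 - 30.314247 * 0.00539915 = 1.037719
db = Hb / gamma_b = 2.67 / 1.037719
db = 2.5730 m

2.5730


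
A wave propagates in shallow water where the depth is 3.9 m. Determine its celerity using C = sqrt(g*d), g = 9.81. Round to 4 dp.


Using the shallow-water approximation:
C = sqrt(g * d) = sqrt(9.81 * 3.9)
C = sqrt(38.2590)
C = 6.1854 m/s

6.1854


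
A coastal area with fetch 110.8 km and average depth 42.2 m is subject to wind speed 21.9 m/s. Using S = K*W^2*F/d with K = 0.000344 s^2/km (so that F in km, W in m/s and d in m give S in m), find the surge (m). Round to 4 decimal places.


S = K * W^2 * F / d
W^2 = 21.9^2 = 479.61
S = 0.000344 * 479.61 * 110.8 / 42.2
Numerator = 0.000344 * 479.61 * 110.8 = 18.280431
S = 18.280431 / 42.2 = 0.4332 m

0.4332


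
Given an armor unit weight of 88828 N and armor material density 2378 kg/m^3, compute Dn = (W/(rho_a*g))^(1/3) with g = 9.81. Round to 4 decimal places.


V = W / (rho_a * g)
V = 88828 / (2378 * 9.81)
V = 88828 / 23328.18
V = 3.807755 m^3
Dn = V^(1/3) = 3.807755^(1/3)
Dn = 1.5616 m

1.5616


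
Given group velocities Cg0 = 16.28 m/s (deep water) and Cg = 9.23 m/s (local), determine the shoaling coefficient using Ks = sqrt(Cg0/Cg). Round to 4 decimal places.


Ks = sqrt(Cg0 / Cg)
Ks = sqrt(16.28 / 9.23)
Ks = sqrt(1.7638)
Ks = 1.3281

1.3281


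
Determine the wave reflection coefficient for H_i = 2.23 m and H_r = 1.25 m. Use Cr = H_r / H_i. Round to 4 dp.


Cr = H_r / H_i
Cr = 1.25 / 2.23
Cr = 0.5605

0.5605


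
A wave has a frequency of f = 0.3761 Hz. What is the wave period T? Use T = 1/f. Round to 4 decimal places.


T = 1 / f
T = 1 / 0.3761
T = 2.6589 s

2.6589


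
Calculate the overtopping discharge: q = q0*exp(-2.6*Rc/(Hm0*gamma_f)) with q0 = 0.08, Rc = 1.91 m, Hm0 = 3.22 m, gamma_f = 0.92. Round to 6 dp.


q = q0 * exp(-2.6 * Rc / (Hm0 * gamma_f))
Exponent = -2.6 * 1.91 / (3.22 * 0.92)
= -2.6 * 1.91 / 2.9624
= -1.676344
exp(-1.676344) = 0.187057
q = 0.08 * 0.187057
q = 0.014965 m^3/s/m

0.014965


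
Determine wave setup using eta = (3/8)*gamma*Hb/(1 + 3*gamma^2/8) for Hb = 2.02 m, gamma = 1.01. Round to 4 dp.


eta = (3/8) * gamma * Hb / (1 + 3*gamma^2/8)
Numerator = (3/8) * 1.01 * 2.02 = 0.765075
Denominator = 1 + 3*1.01^2/8 = 1 + 0.382538 = 1.382538
eta = 0.765075 / 1.382538
eta = 0.5534 m

0.5534


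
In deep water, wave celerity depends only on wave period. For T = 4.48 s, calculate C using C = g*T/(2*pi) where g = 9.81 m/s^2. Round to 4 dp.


We use the deep-water celerity formula:
C = g * T / (2 * pi)
C = 9.81 * 4.48 / (2 * 3.14159...)
C = 43.948800 / 6.283185
C = 6.9947 m/s

6.9947


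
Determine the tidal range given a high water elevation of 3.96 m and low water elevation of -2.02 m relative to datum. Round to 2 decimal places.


Tidal range = High water - Low water
Tidal range = 3.96 - (-2.02)
Tidal range = 5.98 m

5.98


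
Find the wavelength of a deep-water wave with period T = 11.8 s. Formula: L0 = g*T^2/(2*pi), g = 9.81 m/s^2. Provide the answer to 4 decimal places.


L0 = g * T^2 / (2 * pi)
L0 = 9.81 * 11.8^2 / (2 * pi)
L0 = 9.81 * 139.2400 / 6.28319
L0 = 1365.9444 / 6.28319
L0 = 217.3968 m

217.3968


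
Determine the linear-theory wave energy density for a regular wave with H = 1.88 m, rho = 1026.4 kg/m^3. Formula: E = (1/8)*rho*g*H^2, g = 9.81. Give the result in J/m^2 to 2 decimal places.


E = (1/8) * rho * g * H^2
E = (1/8) * 1026.4 * 9.81 * 1.88^2
E = 0.125 * 1026.4 * 9.81 * 3.5344
E = 4448.48 J/m^2

4448.48


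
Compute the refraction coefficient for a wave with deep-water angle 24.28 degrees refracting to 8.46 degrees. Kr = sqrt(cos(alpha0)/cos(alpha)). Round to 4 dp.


Kr = sqrt(cos(alpha0) / cos(alpha))
cos(24.28) = 0.911547
cos(8.46) = 0.989119
Kr = sqrt(0.911547 / 0.989119)
Kr = sqrt(0.921575)
Kr = 0.9600

0.9600


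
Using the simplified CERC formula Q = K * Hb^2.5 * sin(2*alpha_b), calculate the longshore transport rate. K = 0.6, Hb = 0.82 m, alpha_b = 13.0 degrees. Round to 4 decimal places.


Q = K * Hb^2.5 * sin(2 * alpha_b)
Hb^2.5 = 0.82^2.5 = 0.608884
sin(2 * 13.0) = sin(26.0) = 0.438371
Q = 0.6 * 0.608884 * 0.438371
Q = 0.1602 m^3/s

0.1602


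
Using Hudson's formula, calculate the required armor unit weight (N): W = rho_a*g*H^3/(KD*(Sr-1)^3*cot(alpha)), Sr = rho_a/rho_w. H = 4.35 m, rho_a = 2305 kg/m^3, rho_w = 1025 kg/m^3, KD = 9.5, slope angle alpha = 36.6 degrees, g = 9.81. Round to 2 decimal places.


Sr = rho_a / rho_w = 2305 / 1025 = 2.248780
(Sr - 1) = 1.248780
(Sr - 1)^3 = 1.947414
cot(36.6) = 1 / tan(36.6) = 1 / 0.742666 = 1.346501
Numerator = 2305 * 9.81 * 4.35^3 = 1861262.8451
Denominator = 9.5 * 1.947414 * 1.346501 = 24.910856
W = 1861262.8451 / 24.910856
W = 74716.94 N

74716.94


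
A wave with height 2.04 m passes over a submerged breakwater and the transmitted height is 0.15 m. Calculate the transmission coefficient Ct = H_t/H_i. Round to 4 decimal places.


Ct = H_t / H_i
Ct = 0.15 / 2.04
Ct = 0.0735

0.0735


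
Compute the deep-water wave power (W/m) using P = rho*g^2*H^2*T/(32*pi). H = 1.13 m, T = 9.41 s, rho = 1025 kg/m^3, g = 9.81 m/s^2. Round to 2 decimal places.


P = rho * g^2 * H^2 * T / (32 * pi)
P = 1025 * 9.81^2 * 1.13^2 * 9.41 / (32 * pi)
P = 1025 * 96.2361 * 1.2769 * 9.41 / 100.53096
P = 11789.86 W/m

11789.86


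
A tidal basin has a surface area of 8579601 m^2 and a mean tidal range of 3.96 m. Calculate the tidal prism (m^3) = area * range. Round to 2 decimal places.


Tidal prism = Area * Tidal range
P = 8579601 * 3.96
P = 33975219.96 m^3

33975219.96


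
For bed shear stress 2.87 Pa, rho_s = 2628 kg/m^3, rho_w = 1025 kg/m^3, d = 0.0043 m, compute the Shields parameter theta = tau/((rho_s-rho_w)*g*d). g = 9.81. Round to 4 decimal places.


theta = tau / ((rho_s - rho_w) * g * d)
rho_s - rho_w = 2628 - 1025 = 1603
Denominator = 1603 * 9.81 * 0.0043 = 67.619349
theta = 2.87 / 67.619349
theta = 0.0424

0.0424


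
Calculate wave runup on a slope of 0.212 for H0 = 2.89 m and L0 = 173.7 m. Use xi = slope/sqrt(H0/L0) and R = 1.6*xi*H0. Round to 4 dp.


xi = slope / sqrt(H0/L0)
H0/L0 = 2.89/173.7 = 0.016638
sqrt(0.016638) = 0.128988
xi = 0.212 / 0.128988 = 1.643565
R = 1.6 * xi * H0 = 1.6 * 1.643565 * 2.89
R = 7.5998 m

7.5998


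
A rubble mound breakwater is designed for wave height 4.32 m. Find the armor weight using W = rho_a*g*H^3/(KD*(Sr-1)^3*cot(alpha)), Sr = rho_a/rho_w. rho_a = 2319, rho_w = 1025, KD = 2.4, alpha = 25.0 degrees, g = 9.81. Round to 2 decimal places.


Sr = rho_a / rho_w = 2319 / 1025 = 2.262439
(Sr - 1) = 1.262439
(Sr - 1)^3 = 2.012015
cot(25.0) = 1 / tan(25.0) = 1 / 0.466308 = 2.144507
Numerator = 2319 * 9.81 * 4.32^3 = 1834091.4928
Denominator = 2.4 * 2.012015 * 2.144507 = 10.355473
W = 1834091.4928 / 10.355473
W = 177113.26 N

177113.26


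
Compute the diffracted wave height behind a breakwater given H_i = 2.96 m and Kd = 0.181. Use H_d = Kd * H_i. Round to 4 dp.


H_d = Kd * H_i
H_d = 0.181 * 2.96
H_d = 0.5358 m

0.5358


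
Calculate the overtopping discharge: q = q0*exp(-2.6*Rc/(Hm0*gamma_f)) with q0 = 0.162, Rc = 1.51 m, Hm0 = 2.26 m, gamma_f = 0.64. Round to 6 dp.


q = q0 * exp(-2.6 * Rc / (Hm0 * gamma_f))
Exponent = -2.6 * 1.51 / (2.26 * 0.64)
= -2.6 * 1.51 / 1.4464
= -2.714325
exp(-2.714325) = 0.066250
q = 0.162 * 0.066250
q = 0.010732 m^3/s/m

0.010732


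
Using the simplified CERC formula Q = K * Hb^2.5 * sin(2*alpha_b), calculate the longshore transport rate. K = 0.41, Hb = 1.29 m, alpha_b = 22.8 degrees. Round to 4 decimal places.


Q = K * Hb^2.5 * sin(2 * alpha_b)
Hb^2.5 = 1.29^2.5 = 1.890054
sin(2 * 22.8) = sin(45.6) = 0.714473
Q = 0.41 * 1.890054 * 0.714473
Q = 0.5537 m^3/s

0.5537


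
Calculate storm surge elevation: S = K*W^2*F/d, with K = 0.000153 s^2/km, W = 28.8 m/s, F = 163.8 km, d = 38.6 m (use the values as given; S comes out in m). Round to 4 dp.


S = K * W^2 * F / d
W^2 = 28.8^2 = 829.44
S = 0.000153 * 829.44 * 163.8 / 38.6
Numerator = 0.000153 * 829.44 * 163.8 = 20.786928
S = 20.786928 / 38.6 = 0.5385 m

0.5385


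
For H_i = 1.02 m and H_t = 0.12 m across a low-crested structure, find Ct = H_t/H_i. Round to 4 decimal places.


Ct = H_t / H_i
Ct = 0.12 / 1.02
Ct = 0.1176

0.1176


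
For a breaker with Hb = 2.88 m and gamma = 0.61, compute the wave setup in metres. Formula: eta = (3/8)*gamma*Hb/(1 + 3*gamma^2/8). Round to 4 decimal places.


eta = (3/8) * gamma * Hb / (1 + 3*gamma^2/8)
Numerator = (3/8) * 0.61 * 2.88 = 0.658800
Denominator = 1 + 3*0.61^2/8 = 1 + 0.139538 = 1.139538
eta = 0.658800 / 1.139538
eta = 0.5781 m

0.5781


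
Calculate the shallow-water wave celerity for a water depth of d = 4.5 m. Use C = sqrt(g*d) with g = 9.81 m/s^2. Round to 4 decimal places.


Using the shallow-water approximation:
C = sqrt(g * d) = sqrt(9.81 * 4.5)
C = sqrt(44.1450)
C = 6.6442 m/s

6.6442


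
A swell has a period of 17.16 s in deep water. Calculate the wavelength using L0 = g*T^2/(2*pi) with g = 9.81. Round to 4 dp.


L0 = g * T^2 / (2 * pi)
L0 = 9.81 * 17.16^2 / (2 * pi)
L0 = 9.81 * 294.4656 / 6.28319
L0 = 2888.7075 / 6.28319
L0 = 459.7521 m

459.7521


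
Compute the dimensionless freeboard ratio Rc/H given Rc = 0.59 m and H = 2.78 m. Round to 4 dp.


Relative freeboard = Rc / H
= 0.59 / 2.78
= 0.2122

0.2122


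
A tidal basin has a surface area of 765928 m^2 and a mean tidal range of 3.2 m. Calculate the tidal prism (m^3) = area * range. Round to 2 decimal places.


Tidal prism = Area * Tidal range
P = 765928 * 3.2
P = 2450969.60 m^3

2450969.60


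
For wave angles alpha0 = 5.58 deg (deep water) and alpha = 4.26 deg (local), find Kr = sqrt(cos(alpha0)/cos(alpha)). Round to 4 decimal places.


Kr = sqrt(cos(alpha0) / cos(alpha))
cos(5.58) = 0.995261
cos(4.26) = 0.997237
Kr = sqrt(0.995261 / 0.997237)
Kr = sqrt(0.998019)
Kr = 0.9990

0.9990


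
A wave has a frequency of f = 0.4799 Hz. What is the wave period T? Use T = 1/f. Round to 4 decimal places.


T = 1 / f
T = 1 / 0.4799
T = 2.0838 s

2.0838


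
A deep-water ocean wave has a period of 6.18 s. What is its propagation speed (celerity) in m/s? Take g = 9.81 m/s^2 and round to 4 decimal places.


We use the deep-water celerity formula:
C = g * T / (2 * pi)
C = 9.81 * 6.18 / (2 * 3.14159...)
C = 60.625800 / 6.283185
C = 9.6489 m/s

9.6489


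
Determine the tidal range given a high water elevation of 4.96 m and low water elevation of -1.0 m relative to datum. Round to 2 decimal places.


Tidal range = High water - Low water
Tidal range = 4.96 - (-1.0)
Tidal range = 5.96 m

5.96


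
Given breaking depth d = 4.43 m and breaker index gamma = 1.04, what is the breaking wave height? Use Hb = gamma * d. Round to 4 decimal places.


Hb = gamma * d
Hb = 1.04 * 4.43
Hb = 4.6072 m

4.6072


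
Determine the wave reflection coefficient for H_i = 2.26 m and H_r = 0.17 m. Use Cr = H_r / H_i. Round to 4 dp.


Cr = H_r / H_i
Cr = 0.17 / 2.26
Cr = 0.0752

0.0752


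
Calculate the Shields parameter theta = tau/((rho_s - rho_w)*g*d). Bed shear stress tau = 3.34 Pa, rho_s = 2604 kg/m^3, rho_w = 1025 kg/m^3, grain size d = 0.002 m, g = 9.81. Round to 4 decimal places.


theta = tau / ((rho_s - rho_w) * g * d)
rho_s - rho_w = 2604 - 1025 = 1579
Denominator = 1579 * 9.81 * 0.002 = 30.979980
theta = 3.34 / 30.979980
theta = 0.1078

0.1078


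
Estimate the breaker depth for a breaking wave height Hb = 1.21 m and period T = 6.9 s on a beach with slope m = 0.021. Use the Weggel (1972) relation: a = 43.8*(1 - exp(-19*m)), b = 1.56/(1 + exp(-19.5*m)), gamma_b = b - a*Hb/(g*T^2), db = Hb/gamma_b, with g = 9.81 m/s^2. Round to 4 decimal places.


a = 43.8 * (1 - exp(-19 * m))
exp(-19 * 0.021) = exp(-0.3990) = 0.670991
a = 43.8 * (1 - 0.670991) = 14.410607
b = 1.56 / (1 + exp(-19.5 * m))
exp(-19.5 * 0.021) = exp(-0.4095) = 0.663982
b = 1.56 / (1 + 0.663982) = 0.937510
Hb / (g * T^2) = 1.21 / (9.81 * 6.9^2) = 1.21 / 467.0541 = 0.00259071
gamma_b = b - a * Hb/(g*T^2) = 0.937510 - 14.410607 * 0.00259071 = 0.900176
db = Hb / gamma_b = 1.21 / 0.900176
db = 1.3442 m

1.3442


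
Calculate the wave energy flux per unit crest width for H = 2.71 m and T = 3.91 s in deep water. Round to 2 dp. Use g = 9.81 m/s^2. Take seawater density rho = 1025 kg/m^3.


P = rho * g^2 * H^2 * T / (32 * pi)
P = 1025 * 9.81^2 * 2.71^2 * 3.91 / (32 * pi)
P = 1025 * 96.2361 * 7.3441 * 3.91 / 100.53096
P = 28175.87 W/m

28175.87


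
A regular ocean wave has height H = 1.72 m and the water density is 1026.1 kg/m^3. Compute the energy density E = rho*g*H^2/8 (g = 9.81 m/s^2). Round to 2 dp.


E = (1/8) * rho * g * H^2
E = (1/8) * 1026.1 * 9.81 * 1.72^2
E = 0.125 * 1026.1 * 9.81 * 2.9584
E = 3722.42 J/m^2

3722.42


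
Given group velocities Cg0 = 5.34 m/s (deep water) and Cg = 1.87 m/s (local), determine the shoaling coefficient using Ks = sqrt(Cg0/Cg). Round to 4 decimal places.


Ks = sqrt(Cg0 / Cg)
Ks = sqrt(5.34 / 1.87)
Ks = sqrt(2.8556)
Ks = 1.6899

1.6899


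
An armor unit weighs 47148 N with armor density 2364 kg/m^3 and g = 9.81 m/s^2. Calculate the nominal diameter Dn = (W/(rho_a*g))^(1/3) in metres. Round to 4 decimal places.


V = W / (rho_a * g)
V = 47148 / (2364 * 9.81)
V = 47148 / 23190.84
V = 2.033044 m^3
Dn = V^(1/3) = 2.033044^(1/3)
Dn = 1.2668 m

1.2668


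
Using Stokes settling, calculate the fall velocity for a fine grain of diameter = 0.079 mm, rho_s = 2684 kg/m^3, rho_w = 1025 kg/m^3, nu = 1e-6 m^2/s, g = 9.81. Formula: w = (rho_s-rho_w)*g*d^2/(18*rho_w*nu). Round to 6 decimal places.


w = (rho_s - rho_w) * g * d^2 / (18 * rho_w * nu)
d = 0.079 mm = 0.000079 m
rho_s - rho_w = 2684 - 1025 = 1659
Numerator = 1659 * 9.81 * (0.000079)^2 = 0.000101570964
Denominator = 18 * 1025 * 1e-6 = 0.018450
w = 0.005505 m/s

0.005505


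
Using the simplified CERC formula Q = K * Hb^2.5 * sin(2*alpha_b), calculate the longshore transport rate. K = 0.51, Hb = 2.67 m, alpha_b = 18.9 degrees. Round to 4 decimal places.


Q = K * Hb^2.5 * sin(2 * alpha_b)
Hb^2.5 = 2.67^2.5 = 11.648719
sin(2 * 18.9) = sin(37.8) = 0.612907
Q = 0.51 * 11.648719 * 0.612907
Q = 3.6412 m^3/s

3.6412


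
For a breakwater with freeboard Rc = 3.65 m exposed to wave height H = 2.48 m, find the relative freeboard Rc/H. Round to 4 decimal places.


Relative freeboard = Rc / H
= 3.65 / 2.48
= 1.4718

1.4718


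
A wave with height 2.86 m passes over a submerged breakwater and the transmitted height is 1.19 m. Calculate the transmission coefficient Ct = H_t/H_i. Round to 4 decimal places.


Ct = H_t / H_i
Ct = 1.19 / 2.86
Ct = 0.4161

0.4161


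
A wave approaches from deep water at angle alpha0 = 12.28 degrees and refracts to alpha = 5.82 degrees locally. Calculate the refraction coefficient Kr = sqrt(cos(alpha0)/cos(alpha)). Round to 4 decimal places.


Kr = sqrt(cos(alpha0) / cos(alpha))
cos(12.28) = 0.977120
cos(5.82) = 0.994845
Kr = sqrt(0.977120 / 0.994845)
Kr = sqrt(0.982183)
Kr = 0.9911

0.9911


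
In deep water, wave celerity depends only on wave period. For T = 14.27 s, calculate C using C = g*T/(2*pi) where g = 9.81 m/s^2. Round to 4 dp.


We use the deep-water celerity formula:
C = g * T / (2 * pi)
C = 9.81 * 14.27 / (2 * 3.14159...)
C = 139.988700 / 6.283185
C = 22.2799 m/s

22.2799


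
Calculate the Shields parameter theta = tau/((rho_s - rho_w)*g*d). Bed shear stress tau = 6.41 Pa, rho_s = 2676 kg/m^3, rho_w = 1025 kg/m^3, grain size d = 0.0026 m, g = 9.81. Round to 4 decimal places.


theta = tau / ((rho_s - rho_w) * g * d)
rho_s - rho_w = 2676 - 1025 = 1651
Denominator = 1651 * 9.81 * 0.0026 = 42.110406
theta = 6.41 / 42.110406
theta = 0.1522

0.1522


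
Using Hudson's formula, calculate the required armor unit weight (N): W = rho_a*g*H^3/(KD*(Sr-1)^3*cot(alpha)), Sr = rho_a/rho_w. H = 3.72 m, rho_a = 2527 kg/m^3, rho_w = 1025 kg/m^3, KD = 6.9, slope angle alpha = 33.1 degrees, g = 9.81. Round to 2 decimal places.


Sr = rho_a / rho_w = 2527 / 1025 = 2.465366
(Sr - 1) = 1.465366
(Sr - 1)^3 = 3.146576
cot(33.1) = 1 / tan(33.1) = 1 / 0.651892 = 1.533997
Numerator = 2527 * 9.81 * 3.72^3 = 1276153.9497
Denominator = 6.9 * 3.146576 * 1.533997 = 33.305179
W = 1276153.9497 / 33.305179
W = 38316.98 N

38316.98


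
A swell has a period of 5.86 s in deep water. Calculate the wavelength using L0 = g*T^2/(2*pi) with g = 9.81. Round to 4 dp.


L0 = g * T^2 / (2 * pi)
L0 = 9.81 * 5.86^2 / (2 * pi)
L0 = 9.81 * 34.3396 / 6.28319
L0 = 336.8715 / 6.28319
L0 = 53.6148 m

53.6148


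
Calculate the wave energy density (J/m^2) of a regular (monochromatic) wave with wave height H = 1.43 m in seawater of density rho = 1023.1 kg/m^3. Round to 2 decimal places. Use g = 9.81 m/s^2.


E = (1/8) * rho * g * H^2
E = (1/8) * 1023.1 * 9.81 * 1.43^2
E = 0.125 * 1023.1 * 9.81 * 2.0449
E = 2565.48 J/m^2

2565.48


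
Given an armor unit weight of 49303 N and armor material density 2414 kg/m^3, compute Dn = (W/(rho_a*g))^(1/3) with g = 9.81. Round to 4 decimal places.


V = W / (rho_a * g)
V = 49303 / (2414 * 9.81)
V = 49303 / 23681.34
V = 2.081935 m^3
Dn = V^(1/3) = 2.081935^(1/3)
Dn = 1.2769 m

1.2769


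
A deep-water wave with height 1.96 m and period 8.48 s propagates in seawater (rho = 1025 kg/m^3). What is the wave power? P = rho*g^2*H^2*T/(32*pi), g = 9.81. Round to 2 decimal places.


P = rho * g^2 * H^2 * T / (32 * pi)
P = 1025 * 9.81^2 * 1.96^2 * 8.48 / (32 * pi)
P = 1025 * 96.2361 * 3.8416 * 8.48 / 100.53096
P = 31964.66 W/m

31964.66


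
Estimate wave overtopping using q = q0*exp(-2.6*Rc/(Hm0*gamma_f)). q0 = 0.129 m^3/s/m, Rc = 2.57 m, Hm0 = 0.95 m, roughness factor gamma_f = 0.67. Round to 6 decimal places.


q = q0 * exp(-2.6 * Rc / (Hm0 * gamma_f))
Exponent = -2.6 * 2.57 / (0.95 * 0.67)
= -2.6 * 2.57 / 0.6365
= -10.498036
exp(-10.498036) = 0.000028
q = 0.129 * 0.000028
q = 0.000004 m^3/s/m

0.000004


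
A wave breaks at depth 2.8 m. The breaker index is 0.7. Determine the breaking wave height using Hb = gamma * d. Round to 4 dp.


Hb = gamma * d
Hb = 0.7 * 2.8
Hb = 1.9600 m

1.9600


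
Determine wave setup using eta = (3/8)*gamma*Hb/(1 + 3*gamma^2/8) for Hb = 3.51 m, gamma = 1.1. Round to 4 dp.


eta = (3/8) * gamma * Hb / (1 + 3*gamma^2/8)
Numerator = (3/8) * 1.1 * 3.51 = 1.447875
Denominator = 1 + 3*1.1^2/8 = 1 + 0.453750 = 1.453750
eta = 1.447875 / 1.453750
eta = 0.9960 m

0.9960


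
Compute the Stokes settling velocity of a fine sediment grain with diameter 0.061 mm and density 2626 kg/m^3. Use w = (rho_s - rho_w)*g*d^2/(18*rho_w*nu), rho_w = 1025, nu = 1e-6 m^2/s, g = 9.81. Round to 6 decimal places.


w = (rho_s - rho_w) * g * d^2 / (18 * rho_w * nu)
d = 0.061 mm = 0.000061 m
rho_s - rho_w = 2626 - 1025 = 1601
Numerator = 1601 * 9.81 * (0.000061)^2 = 0.000058441319
Denominator = 18 * 1025 * 1e-6 = 0.018450
w = 0.003168 m/s

0.003168


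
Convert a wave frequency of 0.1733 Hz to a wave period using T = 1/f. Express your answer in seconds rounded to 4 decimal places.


T = 1 / f
T = 1 / 0.1733
T = 5.7703 s

5.7703


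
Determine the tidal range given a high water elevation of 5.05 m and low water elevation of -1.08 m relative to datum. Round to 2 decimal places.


Tidal range = High water - Low water
Tidal range = 5.05 - (-1.08)
Tidal range = 6.13 m

6.13
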